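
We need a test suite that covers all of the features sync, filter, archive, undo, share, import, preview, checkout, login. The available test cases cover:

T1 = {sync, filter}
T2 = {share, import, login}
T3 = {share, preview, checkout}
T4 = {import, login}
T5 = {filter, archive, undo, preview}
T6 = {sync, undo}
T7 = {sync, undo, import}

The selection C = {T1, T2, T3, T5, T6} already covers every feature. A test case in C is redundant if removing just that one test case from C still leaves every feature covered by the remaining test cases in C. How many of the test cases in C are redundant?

2

Drop T1: the rest still cover every feature — redundant.
Drop T2: import, login uncovered — not redundant.
Drop T3: checkout uncovered — not redundant.
Drop T5: archive uncovered — not redundant.
Drop T6: the rest still cover every feature — redundant.
2 redundant: T1, T6.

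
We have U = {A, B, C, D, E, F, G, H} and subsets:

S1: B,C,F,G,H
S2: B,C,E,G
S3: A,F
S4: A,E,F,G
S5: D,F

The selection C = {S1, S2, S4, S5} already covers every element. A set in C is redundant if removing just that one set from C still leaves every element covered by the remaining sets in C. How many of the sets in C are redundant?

1

Drop S1: H uncovered — not redundant.
Drop S2: the rest still cover every element — redundant.
Drop S4: A uncovered — not redundant.
Drop S5: D uncovered — not redundant.
1 redundant: S2.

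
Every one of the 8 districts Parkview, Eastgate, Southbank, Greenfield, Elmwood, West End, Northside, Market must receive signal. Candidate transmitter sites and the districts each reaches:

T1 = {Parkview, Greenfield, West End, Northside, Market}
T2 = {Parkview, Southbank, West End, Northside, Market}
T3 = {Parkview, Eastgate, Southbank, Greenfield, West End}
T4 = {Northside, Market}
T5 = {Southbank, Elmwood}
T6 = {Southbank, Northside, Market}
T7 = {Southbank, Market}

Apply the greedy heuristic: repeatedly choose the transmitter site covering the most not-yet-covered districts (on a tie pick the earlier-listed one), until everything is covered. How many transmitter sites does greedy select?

3

Pick 1: T1 covers 5 new districts (Parkview, Greenfield, West End, Northside, Market).
Pick 2: T3 covers 2 new districts (Eastgate, Southbank).
Pick 3: T5 covers 1 new districts (Elmwood).
Greedy uses 3 transmitter sites.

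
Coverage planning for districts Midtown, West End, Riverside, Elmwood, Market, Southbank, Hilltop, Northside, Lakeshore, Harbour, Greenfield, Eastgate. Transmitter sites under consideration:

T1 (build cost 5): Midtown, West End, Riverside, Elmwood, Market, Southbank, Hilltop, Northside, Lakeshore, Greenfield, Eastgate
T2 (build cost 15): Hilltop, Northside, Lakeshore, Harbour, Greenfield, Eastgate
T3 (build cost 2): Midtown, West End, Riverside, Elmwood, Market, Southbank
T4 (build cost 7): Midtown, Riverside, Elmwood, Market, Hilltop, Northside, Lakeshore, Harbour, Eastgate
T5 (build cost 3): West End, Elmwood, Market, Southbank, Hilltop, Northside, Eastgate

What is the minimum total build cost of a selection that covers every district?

12

T1, T4 cover every district at build cost 5 + 7 = 12.
Any cover uses at least 2 transmitter sites; among all covering selections none totals below 12.
Greedy by coverage-per-build cost would pick T3, T1, T4 for 14 — worse than the optimum 12.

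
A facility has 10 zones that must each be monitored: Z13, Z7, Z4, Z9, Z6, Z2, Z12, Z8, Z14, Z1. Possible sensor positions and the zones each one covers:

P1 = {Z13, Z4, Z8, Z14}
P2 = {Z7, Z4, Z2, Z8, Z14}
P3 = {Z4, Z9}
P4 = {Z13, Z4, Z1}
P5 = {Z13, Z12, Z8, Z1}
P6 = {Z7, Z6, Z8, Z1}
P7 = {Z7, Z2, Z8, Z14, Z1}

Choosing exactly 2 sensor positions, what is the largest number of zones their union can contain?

8

Choosing P2, P5 covers {Z13, Z7, Z4, Z2, Z12, Z8, Z14, Z1} — 8 zones.
No choice of 2 sensor positions does better; here Z9, Z6 are left uncovered.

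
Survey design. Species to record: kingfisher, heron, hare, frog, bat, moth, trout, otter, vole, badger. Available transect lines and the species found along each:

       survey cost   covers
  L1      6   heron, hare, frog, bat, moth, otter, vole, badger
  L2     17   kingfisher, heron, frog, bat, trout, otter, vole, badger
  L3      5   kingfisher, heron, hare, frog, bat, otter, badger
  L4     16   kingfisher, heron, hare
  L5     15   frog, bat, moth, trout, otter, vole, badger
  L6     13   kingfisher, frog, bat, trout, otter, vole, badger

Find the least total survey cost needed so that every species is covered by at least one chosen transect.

19

L1, L6 cover every species at survey cost 6 + 13 = 19.
Any cover uses at least 2 transects; among all covering selections none totals below 19.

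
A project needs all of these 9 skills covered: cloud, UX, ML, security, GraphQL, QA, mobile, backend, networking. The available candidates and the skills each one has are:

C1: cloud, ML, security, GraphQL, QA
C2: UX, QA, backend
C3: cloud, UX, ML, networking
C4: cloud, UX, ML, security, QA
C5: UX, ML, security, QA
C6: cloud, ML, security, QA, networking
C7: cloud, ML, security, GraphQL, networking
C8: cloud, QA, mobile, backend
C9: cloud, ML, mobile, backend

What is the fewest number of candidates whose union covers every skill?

C1, C3, C8 together cover {cloud, UX, ML, security, GraphQL, QA, mobile, backend, networking} — every skill.
No 2 of the 9 candidates cover everything (all 36 pairs fall short), so 3 is minimum.
Greedy (largest uncovered first) would take C1, C2, C3, C8 — 4 candidates — but 3 suffice.

3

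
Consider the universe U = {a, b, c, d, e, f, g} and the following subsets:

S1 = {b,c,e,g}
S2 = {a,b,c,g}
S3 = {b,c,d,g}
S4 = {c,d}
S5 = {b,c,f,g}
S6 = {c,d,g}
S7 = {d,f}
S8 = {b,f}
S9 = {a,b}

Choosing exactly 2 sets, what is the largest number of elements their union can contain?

6

Choosing S1, S7 covers {b, c, d, e, f, g} — 6 elements.
No choice of 2 sets does better; here a is left uncovered.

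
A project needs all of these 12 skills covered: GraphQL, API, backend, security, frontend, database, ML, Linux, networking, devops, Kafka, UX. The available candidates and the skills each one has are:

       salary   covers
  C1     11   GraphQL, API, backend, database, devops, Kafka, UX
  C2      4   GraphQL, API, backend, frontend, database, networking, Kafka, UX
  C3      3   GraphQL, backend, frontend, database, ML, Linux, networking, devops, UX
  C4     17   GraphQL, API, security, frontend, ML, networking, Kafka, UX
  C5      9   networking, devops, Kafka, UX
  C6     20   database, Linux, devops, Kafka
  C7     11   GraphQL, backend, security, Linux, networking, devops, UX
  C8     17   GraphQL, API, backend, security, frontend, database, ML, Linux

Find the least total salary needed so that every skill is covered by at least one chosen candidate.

18

C2, C3, C7 cover every skill at salary 4 + 3 + 11 = 18.
Any cover uses at least 2 candidates; among all covering selections none totals below 18.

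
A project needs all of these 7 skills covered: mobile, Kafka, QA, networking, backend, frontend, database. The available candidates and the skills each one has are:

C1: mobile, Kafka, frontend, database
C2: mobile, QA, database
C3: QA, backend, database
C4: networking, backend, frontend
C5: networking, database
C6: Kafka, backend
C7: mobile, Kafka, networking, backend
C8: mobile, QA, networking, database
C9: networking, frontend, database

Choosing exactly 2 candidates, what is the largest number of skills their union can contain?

Choosing C1, C3 covers {mobile, Kafka, QA, backend, frontend, database} — 6 skills.
No choice of 2 candidates does better; here networking is left uncovered.

6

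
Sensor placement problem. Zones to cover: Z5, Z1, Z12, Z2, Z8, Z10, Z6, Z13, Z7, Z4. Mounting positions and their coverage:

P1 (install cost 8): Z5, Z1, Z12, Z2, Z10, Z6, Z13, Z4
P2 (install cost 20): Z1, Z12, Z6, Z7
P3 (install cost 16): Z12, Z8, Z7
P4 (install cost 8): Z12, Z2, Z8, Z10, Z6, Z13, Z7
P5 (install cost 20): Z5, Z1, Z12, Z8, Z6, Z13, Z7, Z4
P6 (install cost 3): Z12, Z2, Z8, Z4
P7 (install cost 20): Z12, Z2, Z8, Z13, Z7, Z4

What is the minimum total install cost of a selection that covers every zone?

P1, P4 cover every zone at install cost 8 + 8 = 16.
Any cover uses at least 2 sensor positions; among all covering selections none totals below 16.

16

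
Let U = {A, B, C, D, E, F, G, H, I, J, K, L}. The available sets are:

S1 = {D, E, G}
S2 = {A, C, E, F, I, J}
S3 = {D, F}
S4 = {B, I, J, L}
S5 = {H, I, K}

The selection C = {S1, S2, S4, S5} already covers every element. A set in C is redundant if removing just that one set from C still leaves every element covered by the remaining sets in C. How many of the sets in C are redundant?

0

Drop S1: D, G uncovered — not redundant.
Drop S2: A, C, F uncovered — not redundant.
Drop S4: B, L uncovered — not redundant.
Drop S5: H, K uncovered — not redundant.
None of the sets in C is redundant.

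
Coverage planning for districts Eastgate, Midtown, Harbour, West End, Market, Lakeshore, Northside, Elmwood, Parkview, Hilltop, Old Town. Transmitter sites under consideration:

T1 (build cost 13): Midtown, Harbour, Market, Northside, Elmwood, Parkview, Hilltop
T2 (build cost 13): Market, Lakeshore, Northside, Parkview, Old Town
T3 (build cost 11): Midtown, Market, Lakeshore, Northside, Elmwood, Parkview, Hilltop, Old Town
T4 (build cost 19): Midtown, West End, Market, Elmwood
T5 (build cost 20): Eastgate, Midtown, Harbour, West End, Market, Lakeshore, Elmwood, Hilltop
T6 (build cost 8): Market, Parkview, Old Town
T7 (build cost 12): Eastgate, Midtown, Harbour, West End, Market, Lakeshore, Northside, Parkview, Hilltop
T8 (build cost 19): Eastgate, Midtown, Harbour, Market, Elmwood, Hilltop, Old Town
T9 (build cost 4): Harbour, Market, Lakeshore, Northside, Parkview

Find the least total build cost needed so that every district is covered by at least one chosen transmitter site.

23

T3, T7 cover every district at build cost 11 + 12 = 23.
Any cover uses at least 2 transmitter sites; among all covering selections none totals below 23.
Greedy by coverage-per-build cost would pick T9, T3, T7 for 27 — worse than the optimum 23.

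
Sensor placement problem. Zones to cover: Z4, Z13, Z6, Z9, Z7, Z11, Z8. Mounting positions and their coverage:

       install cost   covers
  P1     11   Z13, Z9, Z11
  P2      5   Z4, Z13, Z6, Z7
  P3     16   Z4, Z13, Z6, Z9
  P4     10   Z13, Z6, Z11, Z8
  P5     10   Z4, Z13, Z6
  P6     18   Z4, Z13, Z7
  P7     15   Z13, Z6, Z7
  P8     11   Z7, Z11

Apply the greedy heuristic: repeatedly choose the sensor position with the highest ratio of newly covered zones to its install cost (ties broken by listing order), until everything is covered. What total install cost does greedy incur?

26

Pick 1: P2 adds 4 new (Z4, Z13, Z6, Z7) at install cost 5 (ratio 4/5).
Pick 2: P4 adds 2 new (Z11, Z8) at install cost 10 (ratio 2/10).
Pick 3: P1 adds 1 new (Z9) at install cost 11 (ratio 1/11).
Greedy total install cost: 5 + 10 + 11 = 26.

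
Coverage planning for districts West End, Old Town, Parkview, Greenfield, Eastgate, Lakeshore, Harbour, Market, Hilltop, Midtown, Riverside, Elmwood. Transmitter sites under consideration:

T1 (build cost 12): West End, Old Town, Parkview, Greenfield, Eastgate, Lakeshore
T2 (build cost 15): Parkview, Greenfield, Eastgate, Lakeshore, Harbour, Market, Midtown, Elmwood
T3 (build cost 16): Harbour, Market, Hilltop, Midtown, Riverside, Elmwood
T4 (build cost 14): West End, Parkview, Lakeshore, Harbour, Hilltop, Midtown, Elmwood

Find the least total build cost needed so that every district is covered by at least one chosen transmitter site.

T1, T3 cover every district at build cost 12 + 16 = 28.
Any cover uses at least 2 transmitter sites; among all covering selections none totals below 28.
Greedy by coverage-per-build cost would pick T2, T1, T3 for 43 — worse than the optimum 28.

28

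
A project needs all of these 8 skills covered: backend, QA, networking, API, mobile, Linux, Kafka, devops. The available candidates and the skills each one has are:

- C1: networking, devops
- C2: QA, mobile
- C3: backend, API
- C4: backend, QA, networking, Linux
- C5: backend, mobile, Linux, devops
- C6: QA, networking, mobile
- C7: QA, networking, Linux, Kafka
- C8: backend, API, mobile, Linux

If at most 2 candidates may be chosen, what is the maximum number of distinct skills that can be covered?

7

Choosing C5, C7 covers {backend, QA, networking, mobile, Linux, Kafka, devops} — 7 skills.
No choice of 2 candidates does better; here API is left uncovered.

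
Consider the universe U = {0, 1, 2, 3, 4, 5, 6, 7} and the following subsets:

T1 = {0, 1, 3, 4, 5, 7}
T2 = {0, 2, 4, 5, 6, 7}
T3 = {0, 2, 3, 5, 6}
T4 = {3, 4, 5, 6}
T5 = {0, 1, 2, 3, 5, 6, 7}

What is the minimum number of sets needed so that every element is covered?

T1, T2 together cover {0, 1, 2, 3, 4, 5, 6, 7} — every element.
No single set contains all 8 elements, so 2 is optimal.

2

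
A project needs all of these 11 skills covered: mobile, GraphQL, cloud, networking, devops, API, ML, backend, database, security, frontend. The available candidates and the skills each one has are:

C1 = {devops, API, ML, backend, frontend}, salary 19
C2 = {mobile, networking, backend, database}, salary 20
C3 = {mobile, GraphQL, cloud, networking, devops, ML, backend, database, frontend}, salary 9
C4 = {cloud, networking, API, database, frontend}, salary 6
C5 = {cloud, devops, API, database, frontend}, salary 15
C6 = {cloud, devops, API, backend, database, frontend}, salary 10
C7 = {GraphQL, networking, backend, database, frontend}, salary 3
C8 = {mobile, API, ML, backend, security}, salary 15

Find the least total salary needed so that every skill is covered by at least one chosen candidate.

C3, C8 cover every skill at salary 9 + 15 = 24.
Any cover uses at least 2 candidates; among all covering selections none totals below 24.
Greedy by coverage-per-salary would pick C7, C3, C4, C8 for 33 — worse than the optimum 24.

24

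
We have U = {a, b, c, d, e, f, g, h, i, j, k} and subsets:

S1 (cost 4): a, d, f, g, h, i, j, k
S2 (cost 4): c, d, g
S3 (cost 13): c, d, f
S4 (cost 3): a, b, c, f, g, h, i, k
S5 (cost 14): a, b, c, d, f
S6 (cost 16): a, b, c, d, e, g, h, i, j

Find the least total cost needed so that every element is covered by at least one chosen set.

S4, S6 cover every element at cost 3 + 16 = 19.
Any cover uses at least 2 sets; among all covering selections none totals below 19.

19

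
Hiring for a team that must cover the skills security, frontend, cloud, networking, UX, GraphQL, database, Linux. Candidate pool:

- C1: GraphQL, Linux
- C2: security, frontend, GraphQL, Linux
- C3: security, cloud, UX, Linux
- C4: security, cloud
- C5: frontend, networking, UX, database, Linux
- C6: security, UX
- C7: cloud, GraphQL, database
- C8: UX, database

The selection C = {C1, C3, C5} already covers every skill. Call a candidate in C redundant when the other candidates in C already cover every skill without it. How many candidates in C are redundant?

Drop C1: GraphQL uncovered — not redundant.
Drop C3: security, cloud uncovered — not redundant.
Drop C5: frontend, networking, database uncovered — not redundant.
None of the candidates in C is redundant.

0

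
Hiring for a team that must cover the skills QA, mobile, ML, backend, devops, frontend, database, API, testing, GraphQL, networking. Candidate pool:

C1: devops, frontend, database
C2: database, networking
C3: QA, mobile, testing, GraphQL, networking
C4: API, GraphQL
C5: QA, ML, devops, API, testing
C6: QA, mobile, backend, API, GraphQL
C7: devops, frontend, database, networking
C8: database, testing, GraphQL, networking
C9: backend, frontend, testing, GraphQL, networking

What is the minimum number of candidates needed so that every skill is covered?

C5, C6, C7 together cover {QA, mobile, ML, backend, devops, frontend, database, API, testing, GraphQL, networking} — every skill.
No 2 of the 9 candidates cover everything (all 36 pairs fall short), so 3 is minimum.

3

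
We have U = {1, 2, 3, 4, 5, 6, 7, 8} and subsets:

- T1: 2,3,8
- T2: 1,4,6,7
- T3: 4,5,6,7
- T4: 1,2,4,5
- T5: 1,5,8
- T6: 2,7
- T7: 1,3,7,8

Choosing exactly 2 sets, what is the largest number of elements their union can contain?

Choosing T1, T2 covers {1, 2, 3, 4, 6, 7, 8} — 7 elements.
No choice of 2 sets does better; here 5 is left uncovered.

7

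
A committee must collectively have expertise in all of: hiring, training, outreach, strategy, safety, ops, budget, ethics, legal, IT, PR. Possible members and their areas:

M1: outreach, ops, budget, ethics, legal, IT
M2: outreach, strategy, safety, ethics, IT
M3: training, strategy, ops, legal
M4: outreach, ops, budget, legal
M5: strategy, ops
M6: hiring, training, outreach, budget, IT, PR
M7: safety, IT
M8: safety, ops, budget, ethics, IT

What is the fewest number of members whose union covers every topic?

3

M1, M2, M6 together cover {hiring, training, outreach, strategy, safety, ops, budget, ethics, legal, IT, PR} — every topic.
No 2 of the 8 members cover everything (all 28 pairs fall short), so 3 is minimum.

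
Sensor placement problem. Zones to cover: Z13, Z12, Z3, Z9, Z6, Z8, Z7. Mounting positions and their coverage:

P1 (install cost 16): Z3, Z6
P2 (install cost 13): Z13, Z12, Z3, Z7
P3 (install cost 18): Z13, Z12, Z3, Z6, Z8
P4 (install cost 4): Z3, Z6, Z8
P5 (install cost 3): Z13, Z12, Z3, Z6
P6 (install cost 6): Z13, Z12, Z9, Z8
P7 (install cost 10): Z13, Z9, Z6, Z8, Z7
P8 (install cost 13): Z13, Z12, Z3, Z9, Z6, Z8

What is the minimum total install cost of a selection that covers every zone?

P5, P7 cover every zone at install cost 3 + 10 = 13.
Any cover uses at least 2 sensor positions; among all covering selections none totals below 13.
Greedy by coverage-per-install cost would pick P5, P6, P7 for 19 — worse than the optimum 13.

13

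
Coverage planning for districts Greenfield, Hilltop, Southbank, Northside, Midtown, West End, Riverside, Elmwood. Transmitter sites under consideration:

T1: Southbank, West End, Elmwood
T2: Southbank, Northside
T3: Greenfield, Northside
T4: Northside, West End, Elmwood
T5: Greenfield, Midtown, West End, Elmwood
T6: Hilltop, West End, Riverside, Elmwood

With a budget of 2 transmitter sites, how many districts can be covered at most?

Choosing T2, T5 covers {Greenfield, Southbank, Northside, Midtown, West End, Elmwood} — 6 districts.
No choice of 2 transmitter sites does better; here Hilltop, Riverside are left uncovered.

6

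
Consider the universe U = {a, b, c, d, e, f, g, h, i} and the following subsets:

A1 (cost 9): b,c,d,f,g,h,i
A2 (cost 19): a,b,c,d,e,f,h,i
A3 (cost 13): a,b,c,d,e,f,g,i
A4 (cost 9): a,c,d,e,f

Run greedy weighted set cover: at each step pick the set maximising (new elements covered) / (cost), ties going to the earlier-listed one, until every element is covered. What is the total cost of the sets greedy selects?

18

Pick 1: A1 adds 7 new (b, c, d, f, g, h, i) at cost 9 (ratio 7/9).
Pick 2: A4 adds 2 new (a, e) at cost 9 (ratio 2/9).
Greedy total cost: 9 + 9 = 18.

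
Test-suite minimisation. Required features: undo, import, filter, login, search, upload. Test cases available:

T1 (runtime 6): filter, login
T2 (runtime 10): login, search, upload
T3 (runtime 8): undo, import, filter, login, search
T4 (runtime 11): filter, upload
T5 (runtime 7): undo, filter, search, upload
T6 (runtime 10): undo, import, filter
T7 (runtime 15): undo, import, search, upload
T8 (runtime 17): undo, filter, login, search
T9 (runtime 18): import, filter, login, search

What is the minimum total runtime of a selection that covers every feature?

15

T3, T5 cover every feature at runtime 8 + 7 = 15.
Any cover uses at least 2 test cases; among all covering selections none totals below 15.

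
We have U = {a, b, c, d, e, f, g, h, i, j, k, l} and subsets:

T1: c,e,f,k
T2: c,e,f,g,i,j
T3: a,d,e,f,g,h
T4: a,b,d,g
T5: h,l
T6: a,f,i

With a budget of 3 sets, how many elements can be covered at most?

11

Choosing T2, T4, T5 covers {a, b, c, d, e, f, g, h, i, j, l} — 11 elements.
No choice of 3 sets does better; here k is left uncovered.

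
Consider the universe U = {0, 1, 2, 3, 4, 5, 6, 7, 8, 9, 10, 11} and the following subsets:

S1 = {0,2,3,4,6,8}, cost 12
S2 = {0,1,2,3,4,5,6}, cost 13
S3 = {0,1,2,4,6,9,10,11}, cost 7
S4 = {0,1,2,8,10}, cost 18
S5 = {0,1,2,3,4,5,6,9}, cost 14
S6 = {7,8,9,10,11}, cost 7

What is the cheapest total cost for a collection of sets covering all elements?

20

S2, S6 cover every element at cost 13 + 7 = 20.
Any cover uses at least 2 sets; among all covering selections none totals below 20.
Greedy by coverage-per-cost would pick S3, S6, S2 for 27 — worse than the optimum 20.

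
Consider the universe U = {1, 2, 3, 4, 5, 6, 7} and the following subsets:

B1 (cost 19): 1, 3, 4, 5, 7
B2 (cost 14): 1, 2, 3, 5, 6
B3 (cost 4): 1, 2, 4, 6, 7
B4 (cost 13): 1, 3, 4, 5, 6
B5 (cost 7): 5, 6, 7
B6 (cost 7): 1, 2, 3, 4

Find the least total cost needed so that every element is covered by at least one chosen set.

14

B5, B6 cover every element at cost 7 + 7 = 14.
Any cover uses at least 2 sets; among all covering selections none totals below 14.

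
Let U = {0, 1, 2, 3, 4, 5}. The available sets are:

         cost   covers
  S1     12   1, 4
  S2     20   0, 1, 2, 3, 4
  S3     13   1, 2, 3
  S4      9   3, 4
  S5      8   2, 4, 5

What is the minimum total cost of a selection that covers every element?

S2, S5 cover every element at cost 20 + 8 = 28.
Any cover uses at least 2 sets; among all covering selections none totals below 28.

28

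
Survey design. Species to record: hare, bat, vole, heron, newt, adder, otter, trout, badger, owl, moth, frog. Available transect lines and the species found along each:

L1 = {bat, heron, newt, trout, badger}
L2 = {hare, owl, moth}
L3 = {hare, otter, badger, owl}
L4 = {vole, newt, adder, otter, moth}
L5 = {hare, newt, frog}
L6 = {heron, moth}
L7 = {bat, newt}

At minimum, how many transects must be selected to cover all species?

L1, L2, L4, L5 together cover {hare, bat, vole, heron, newt, adder, otter, trout, badger, owl, moth, frog} — every species.
No 3 of the 7 transects cover everything (all 35 triples fall short), so 4 is minimum.

4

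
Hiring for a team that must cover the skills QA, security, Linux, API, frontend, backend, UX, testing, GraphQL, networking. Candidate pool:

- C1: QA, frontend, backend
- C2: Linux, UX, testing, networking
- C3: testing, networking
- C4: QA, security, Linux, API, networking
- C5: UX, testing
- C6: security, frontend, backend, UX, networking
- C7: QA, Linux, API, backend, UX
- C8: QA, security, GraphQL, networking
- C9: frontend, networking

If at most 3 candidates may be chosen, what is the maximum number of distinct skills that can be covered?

Choosing C1, C2, C4 covers {QA, security, Linux, API, frontend, backend, UX, testing, networking} — 9 skills.
No choice of 3 candidates does better; here GraphQL is left uncovered.

9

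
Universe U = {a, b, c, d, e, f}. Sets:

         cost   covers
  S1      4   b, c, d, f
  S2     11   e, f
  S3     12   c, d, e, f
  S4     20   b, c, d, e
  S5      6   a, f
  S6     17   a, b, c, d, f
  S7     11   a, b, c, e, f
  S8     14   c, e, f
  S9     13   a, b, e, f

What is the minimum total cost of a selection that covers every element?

S1, S7 cover every element at cost 4 + 11 = 15.
Any cover uses at least 2 sets; among all covering selections none totals below 15.

15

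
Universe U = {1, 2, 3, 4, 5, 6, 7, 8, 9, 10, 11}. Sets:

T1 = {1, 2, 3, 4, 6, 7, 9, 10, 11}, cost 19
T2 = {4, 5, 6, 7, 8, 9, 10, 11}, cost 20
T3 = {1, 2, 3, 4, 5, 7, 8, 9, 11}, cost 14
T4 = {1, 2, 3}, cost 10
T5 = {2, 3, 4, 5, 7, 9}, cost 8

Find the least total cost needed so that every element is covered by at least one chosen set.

30

T2, T4 cover every element at cost 20 + 10 = 30.
Any cover uses at least 2 sets; among all covering selections none totals below 30.
Greedy by coverage-per-cost would pick T5, T3, T1 for 41 — worse than the optimum 30.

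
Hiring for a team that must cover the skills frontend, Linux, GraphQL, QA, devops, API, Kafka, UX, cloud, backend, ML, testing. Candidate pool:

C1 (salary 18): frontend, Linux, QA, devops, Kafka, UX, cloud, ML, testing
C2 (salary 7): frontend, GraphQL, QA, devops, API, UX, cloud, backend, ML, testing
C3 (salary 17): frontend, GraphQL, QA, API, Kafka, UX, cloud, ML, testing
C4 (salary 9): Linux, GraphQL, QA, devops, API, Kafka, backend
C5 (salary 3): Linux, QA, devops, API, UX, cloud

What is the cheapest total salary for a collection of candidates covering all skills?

16

C2, C4 cover every skill at salary 7 + 9 = 16.
Any cover uses at least 2 candidates; among all covering selections none totals below 16.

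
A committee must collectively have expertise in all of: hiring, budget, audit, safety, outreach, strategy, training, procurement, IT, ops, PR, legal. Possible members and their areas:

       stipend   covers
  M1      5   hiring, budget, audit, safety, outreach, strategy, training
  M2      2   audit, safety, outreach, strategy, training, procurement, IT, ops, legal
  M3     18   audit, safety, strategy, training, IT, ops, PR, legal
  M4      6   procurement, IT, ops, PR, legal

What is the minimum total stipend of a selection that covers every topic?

M1, M4 cover every topic at stipend 5 + 6 = 11.
Any cover uses at least 2 members; among all covering selections none totals below 11.

11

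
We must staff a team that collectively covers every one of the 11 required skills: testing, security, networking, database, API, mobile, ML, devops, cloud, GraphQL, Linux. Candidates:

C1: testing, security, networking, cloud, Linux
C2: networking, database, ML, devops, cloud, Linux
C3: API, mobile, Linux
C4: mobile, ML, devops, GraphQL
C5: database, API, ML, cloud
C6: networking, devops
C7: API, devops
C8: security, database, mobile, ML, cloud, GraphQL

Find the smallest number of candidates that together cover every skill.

C1, C4, C5 together cover {testing, security, networking, database, API, mobile, ML, devops, cloud, GraphQL, Linux} — every skill.
No 2 of the 8 candidates cover everything (all 28 pairs fall short), so 3 is minimum.
Greedy (largest uncovered first) would take C2, C8, C1, C3 — 4 candidates — but 3 suffice.

3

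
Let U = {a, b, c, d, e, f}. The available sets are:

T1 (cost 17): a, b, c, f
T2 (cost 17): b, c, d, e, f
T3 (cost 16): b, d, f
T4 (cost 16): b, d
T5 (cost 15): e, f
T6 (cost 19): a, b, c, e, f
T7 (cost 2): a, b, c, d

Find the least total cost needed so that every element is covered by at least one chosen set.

17

T5, T7 cover every element at cost 15 + 2 = 17.
Any cover uses at least 2 sets; among all covering selections none totals below 17.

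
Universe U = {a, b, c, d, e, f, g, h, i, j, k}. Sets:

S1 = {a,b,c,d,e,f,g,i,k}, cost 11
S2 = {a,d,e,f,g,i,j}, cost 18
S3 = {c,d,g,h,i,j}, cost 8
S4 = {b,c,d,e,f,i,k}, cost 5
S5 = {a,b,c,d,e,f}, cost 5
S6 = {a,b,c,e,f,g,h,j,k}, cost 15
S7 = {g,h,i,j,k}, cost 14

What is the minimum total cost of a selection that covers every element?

S3, S4, S5 cover every element at cost 8 + 5 + 5 = 18.
Any cover uses at least 2 sets; among all covering selections none totals below 18.

18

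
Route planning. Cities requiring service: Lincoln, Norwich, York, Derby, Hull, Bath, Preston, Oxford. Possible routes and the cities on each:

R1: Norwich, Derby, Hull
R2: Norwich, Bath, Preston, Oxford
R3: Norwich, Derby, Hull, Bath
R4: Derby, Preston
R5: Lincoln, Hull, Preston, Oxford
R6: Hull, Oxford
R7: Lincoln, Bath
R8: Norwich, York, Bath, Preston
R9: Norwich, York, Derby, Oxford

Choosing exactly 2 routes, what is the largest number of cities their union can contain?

Choosing R3, R5 covers {Lincoln, Norwich, Derby, Hull, Bath, Preston, Oxford} — 7 cities.
No choice of 2 routes does better; here York is left uncovered.

7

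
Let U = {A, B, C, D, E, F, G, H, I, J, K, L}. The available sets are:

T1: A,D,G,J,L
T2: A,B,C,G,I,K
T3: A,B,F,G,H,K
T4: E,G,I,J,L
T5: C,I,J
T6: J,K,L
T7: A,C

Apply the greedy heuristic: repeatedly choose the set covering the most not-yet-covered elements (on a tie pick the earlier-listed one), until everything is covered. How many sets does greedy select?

4

Pick 1: T2 covers 6 new elements (A, B, C, G, I, K).
Pick 2: T1 covers 3 new elements (D, J, L).
Pick 3: T3 covers 2 new elements (F, H).
Pick 4: T4 covers 1 new elements (E).
Greedy uses 4 sets.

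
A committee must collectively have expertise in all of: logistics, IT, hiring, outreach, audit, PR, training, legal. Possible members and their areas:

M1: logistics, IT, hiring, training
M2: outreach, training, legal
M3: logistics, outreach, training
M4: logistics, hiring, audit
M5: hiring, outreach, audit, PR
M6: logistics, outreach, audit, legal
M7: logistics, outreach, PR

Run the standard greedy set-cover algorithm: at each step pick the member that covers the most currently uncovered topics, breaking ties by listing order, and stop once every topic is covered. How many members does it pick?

3

Pick 1: M1 covers 4 new topics (logistics, IT, hiring, training).
Pick 2: M5 covers 3 new topics (outreach, audit, PR).
Pick 3: M2 covers 1 new topics (legal).
Greedy uses 3 members.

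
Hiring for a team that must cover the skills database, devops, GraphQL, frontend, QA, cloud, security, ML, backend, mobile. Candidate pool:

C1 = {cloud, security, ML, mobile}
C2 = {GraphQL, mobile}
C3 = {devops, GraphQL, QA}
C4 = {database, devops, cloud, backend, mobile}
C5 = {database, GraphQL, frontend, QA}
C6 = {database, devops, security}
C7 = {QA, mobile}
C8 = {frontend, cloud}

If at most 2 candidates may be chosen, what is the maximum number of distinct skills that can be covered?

Choosing C1, C5 covers {database, GraphQL, frontend, QA, cloud, security, ML, mobile} — 8 skills.
No choice of 2 candidates does better; here devops, backend are left uncovered.

8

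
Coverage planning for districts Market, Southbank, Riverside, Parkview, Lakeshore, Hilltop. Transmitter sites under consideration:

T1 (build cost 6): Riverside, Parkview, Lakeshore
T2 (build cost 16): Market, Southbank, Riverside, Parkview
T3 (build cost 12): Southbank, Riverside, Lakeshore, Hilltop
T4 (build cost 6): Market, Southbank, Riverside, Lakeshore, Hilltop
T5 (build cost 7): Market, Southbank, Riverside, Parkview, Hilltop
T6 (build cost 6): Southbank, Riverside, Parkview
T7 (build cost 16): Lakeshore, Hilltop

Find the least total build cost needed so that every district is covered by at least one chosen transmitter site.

12

T1, T4 cover every district at build cost 6 + 6 = 12.
Any cover uses at least 2 transmitter sites; among all covering selections none totals below 12.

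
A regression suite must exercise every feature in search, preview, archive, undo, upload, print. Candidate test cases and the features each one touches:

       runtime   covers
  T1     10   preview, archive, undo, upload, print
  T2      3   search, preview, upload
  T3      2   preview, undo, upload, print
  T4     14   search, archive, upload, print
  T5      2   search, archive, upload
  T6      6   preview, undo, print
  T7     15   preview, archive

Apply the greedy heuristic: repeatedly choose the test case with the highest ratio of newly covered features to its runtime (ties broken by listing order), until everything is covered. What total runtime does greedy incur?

Pick 1: T3 adds 4 new (preview, undo, upload, print) at runtime 2 (ratio 4/2).
Pick 2: T5 adds 2 new (search, archive) at runtime 2 (ratio 2/2).
Greedy total runtime: 2 + 2 = 4.

4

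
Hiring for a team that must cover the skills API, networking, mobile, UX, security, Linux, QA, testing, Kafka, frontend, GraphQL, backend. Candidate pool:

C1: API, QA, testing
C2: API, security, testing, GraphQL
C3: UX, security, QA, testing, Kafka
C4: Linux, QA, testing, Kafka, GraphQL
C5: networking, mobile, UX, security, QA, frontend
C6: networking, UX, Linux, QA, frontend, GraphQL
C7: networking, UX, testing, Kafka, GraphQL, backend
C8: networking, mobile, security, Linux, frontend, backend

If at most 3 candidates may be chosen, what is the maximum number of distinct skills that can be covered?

Choosing C1, C7, C8 covers {API, networking, mobile, UX, security, Linux, QA, testing, Kafka, frontend, GraphQL, backend} — 12 skills.
That is all 12 skills.

12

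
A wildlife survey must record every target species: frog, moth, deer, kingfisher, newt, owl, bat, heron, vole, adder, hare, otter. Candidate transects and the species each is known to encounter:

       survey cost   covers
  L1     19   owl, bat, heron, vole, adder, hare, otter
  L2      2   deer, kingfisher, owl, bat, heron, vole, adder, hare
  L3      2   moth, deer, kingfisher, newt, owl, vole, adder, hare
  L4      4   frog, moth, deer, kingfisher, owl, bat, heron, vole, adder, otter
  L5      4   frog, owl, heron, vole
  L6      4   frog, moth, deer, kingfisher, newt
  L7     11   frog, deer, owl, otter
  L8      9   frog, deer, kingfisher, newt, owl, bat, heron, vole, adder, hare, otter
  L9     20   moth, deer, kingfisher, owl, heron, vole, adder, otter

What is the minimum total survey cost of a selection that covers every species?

L3, L4 cover every species at survey cost 2 + 4 = 6.
Any cover uses at least 2 transects; among all covering selections none totals below 6.

6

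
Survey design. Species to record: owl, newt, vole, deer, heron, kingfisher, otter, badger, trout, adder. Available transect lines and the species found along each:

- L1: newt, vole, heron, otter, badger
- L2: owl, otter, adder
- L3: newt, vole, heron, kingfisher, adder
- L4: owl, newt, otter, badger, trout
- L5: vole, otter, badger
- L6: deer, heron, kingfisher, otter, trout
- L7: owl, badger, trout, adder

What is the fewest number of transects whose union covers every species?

3

L1, L2, L6 together cover {owl, newt, vole, deer, heron, kingfisher, otter, badger, trout, adder} — every species.
No 2 of the 7 transects cover everything (all 21 pairs fall short), so 3 is minimum.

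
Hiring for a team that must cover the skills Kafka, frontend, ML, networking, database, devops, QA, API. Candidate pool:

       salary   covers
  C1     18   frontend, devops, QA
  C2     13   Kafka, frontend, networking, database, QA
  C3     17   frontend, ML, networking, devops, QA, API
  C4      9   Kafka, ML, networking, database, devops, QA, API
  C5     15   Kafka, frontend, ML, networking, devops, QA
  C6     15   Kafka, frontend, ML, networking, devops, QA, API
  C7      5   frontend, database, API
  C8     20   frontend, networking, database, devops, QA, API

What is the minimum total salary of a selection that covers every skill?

C4, C7 cover every skill at salary 9 + 5 = 14.
Any cover uses at least 2 candidates; among all covering selections none totals below 14.

14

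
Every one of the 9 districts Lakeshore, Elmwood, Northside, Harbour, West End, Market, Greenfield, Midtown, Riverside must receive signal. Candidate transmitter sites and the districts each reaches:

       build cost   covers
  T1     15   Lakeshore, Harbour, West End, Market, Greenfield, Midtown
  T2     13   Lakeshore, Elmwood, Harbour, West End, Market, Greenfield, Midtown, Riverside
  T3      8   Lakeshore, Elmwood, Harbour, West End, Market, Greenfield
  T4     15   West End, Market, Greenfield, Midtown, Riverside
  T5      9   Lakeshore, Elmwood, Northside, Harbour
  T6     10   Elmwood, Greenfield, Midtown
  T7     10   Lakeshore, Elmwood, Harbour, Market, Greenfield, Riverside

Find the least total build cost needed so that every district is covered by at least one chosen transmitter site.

22

T2, T5 cover every district at build cost 13 + 9 = 22.
Any cover uses at least 2 transmitter sites; among all covering selections none totals below 22.
Greedy by coverage-per-build cost would pick T3, T2, T5 for 30 — worse than the optimum 22.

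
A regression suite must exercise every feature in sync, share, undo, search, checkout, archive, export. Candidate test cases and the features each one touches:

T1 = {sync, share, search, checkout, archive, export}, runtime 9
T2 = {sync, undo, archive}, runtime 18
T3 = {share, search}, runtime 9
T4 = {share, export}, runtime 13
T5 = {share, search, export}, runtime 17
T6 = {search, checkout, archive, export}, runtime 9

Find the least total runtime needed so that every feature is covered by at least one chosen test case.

T1, T2 cover every feature at runtime 9 + 18 = 27.
Any cover uses at least 2 test cases; among all covering selections none totals below 27.

27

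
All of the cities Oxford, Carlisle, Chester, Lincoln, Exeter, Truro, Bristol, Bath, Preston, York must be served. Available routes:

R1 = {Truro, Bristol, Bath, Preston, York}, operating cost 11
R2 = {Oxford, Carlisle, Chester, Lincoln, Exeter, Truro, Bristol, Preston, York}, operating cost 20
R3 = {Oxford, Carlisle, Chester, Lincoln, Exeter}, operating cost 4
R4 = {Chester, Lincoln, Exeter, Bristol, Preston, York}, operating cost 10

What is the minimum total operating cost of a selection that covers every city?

R1, R3 cover every city at operating cost 11 + 4 = 15.
Any cover uses at least 2 routes; among all covering selections none totals below 15.

15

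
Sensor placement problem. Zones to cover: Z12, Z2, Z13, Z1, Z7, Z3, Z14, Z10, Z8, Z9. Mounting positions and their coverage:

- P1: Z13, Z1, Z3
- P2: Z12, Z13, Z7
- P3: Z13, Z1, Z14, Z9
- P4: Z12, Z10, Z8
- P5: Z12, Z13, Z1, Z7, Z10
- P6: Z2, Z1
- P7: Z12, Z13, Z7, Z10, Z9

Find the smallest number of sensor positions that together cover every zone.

P1, P2, P3, P4, P6 together cover {Z12, Z2, Z13, Z1, Z7, Z3, Z14, Z10, Z8, Z9} — every zone.
No 4 of the 7 sensor positions cover everything (all 35 size-4 selections fall short), so 5 is minimum.

5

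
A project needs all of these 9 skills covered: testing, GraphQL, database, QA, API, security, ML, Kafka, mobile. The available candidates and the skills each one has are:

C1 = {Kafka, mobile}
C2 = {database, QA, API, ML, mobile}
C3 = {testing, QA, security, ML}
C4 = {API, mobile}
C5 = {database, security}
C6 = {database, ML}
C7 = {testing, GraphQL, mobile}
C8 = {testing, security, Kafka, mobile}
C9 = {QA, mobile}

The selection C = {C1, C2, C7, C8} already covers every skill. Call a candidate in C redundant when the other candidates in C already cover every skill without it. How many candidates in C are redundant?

1

Drop C1: the rest still cover every skill — redundant.
Drop C2: database, QA, API, ML uncovered — not redundant.
Drop C7: GraphQL uncovered — not redundant.
Drop C8: security uncovered — not redundant.
1 redundant: C1.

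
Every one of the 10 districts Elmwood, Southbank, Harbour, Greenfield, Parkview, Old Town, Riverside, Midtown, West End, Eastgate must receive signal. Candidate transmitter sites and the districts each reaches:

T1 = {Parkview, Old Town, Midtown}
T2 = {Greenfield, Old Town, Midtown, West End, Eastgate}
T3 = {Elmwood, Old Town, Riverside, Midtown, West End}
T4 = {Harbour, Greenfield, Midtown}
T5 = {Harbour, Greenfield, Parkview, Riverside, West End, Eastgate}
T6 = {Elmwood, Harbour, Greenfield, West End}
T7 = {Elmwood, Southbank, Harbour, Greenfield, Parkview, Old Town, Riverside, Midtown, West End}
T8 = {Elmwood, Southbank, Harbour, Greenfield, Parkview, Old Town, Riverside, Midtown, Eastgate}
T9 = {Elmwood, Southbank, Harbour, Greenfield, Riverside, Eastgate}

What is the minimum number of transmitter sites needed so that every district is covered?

T2, T7 together cover {Elmwood, Southbank, Harbour, Greenfield, Parkview, Old Town, Riverside, Midtown, West End, Eastgate} — every district.
No single transmitter site contains all 10 districts, so 2 is optimal.

2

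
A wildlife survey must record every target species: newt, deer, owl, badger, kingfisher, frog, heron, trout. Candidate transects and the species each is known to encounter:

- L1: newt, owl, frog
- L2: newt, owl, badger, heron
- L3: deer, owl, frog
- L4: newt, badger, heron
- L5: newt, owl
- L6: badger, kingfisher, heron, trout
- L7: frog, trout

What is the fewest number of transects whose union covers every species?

L1, L3, L6 together cover {newt, deer, owl, badger, kingfisher, frog, heron, trout} — every species.
No 2 of the 7 transects cover everything (all 21 pairs fall short), so 3 is minimum.

3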